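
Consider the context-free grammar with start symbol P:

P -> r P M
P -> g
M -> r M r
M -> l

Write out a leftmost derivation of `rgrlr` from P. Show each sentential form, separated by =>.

P => rPM => rgM => rgrMr => rgrlr

P => rPM   [P -> r P M]
rPM => rgM   [P -> g]
rgM => rgrMr   [M -> r M r]
rgrMr => rgrlr   [M -> l]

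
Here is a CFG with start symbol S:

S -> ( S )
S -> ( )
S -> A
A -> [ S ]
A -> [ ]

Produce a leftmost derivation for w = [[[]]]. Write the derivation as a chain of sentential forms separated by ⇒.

S⇒A⇒[S]⇒[A]⇒[[S]]⇒[[A]]⇒[[[]]]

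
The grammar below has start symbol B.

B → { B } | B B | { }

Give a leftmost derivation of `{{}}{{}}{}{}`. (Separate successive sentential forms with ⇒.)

B⇒BB⇒BBB⇒BBBB⇒{B}BBB⇒{{}}BBB⇒{{}}{B}BB⇒{{}}{{}}BB⇒{{}}{{}}{}B⇒{{}}{{}}{}{}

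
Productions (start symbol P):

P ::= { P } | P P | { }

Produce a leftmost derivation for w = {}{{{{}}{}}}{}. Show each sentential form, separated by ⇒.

P ⇒ PP   [P ::= P P]
PP ⇒ PPP   [P ::= P P]
PPP ⇒ {}PP   [P ::= { }]
{}PP ⇒ {}{P}P   [P ::= { P }]
{}{P}P ⇒ {}{{P}}P   [P ::= { P }]
{}{{P}}P ⇒ {}{{PP}}P   [P ::= P P]
{}{{PP}}P ⇒ {}{{{P}P}}P   [P ::= { P }]
{}{{{P}P}}P ⇒ {}{{{{}}P}}P   [P ::= { }]
{}{{{{}}P}}P ⇒ {}{{{{}}{}}}P   [P ::= { }]
{}{{{{}}{}}}P ⇒ {}{{{{}}{}}}{}   [P ::= { }]

P ⇒ PP ⇒ PPP ⇒ {}PP ⇒ {}{P}P ⇒ {}{{P}}P ⇒ {}{{PP}}P ⇒ {}{{{P}P}}P ⇒ {}{{{{}}P}}P ⇒ {}{{{{}}{}}}P ⇒ {}{{{{}}{}}}{}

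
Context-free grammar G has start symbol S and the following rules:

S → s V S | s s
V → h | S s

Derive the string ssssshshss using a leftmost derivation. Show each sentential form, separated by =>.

S => sVS   [S → s V S]
sVS => sSsS   [V → S s]
sSsS => ssssS   [S → s s]
ssssS => sssssVS   [S → s V S]
sssssVS => ssssshS   [V → h]
ssssshS => ssssshsVS   [S → s V S]
ssssshsVS => ssssshshS   [V → h]
ssssshshS => ssssshshss   [S → s s]

S=>sVS=>sSsS=>ssssS=>sssssVS=>ssssshS=>ssssshsVS=>ssssshshS=>ssssshshss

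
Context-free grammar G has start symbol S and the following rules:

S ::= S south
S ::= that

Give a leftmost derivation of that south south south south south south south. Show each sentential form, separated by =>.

S => S south   [S ::= S south]
S south => S south south   [S ::= S south]
S south south => S south south south   [S ::= S south]
S south south south => S south south south south   [S ::= S south]
S south south south south => S south south south south south   [S ::= S south]
S south south south south south => S south south south south south south   [S ::= S south]
S south south south south south south => S south south south south south south south   [S ::= S south]
S south south south south south south south => that south south south south south south south   [S ::= that]

S => S south => S south south => S south south south => S south south south south => S south south south south south => S south south south south south south => S south south south south south south south => that south south south south south south south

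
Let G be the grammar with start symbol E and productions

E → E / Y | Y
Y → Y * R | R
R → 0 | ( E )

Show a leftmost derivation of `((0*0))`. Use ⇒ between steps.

E ⇒ Y ⇒ R ⇒ (E) ⇒ (Y) ⇒ (R) ⇒ ((E)) ⇒ ((Y)) ⇒ ((Y*R)) ⇒ ((R*R)) ⇒ ((0*R)) ⇒ ((0*0))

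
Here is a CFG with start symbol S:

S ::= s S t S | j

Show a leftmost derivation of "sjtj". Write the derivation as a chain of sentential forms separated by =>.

S => sStS   [S ::= s S t S]
sStS => sjtS   [S ::= j]
sjtS => sjtj   [S ::= j]

S => sStS => sjtS => sjtj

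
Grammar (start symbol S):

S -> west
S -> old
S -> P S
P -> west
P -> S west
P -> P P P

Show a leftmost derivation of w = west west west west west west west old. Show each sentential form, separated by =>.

S => P S => P P P S => P P P P P S => S west P P P P S => P S west P P P P S => west S west P P P P S => west west west P P P P S => west west west west P P P S => west west west west west P P S => west west west west west west P S => west west west west west west west S => west west west west west west west old

S => P S   [S -> P S]
P S => P P P S   [P -> P P P]
P P P S => P P P P P S   [P -> P P P]
P P P P P S => S west P P P P S   [P -> S west]
S west P P P P S => P S west P P P P S   [S -> P S]
P S west P P P P S => west S west P P P P S   [P -> west]
west S west P P P P S => west west west P P P P S   [S -> west]
west west west P P P P S => west west west west P P P S   [P -> west]
west west west west P P P S => west west west west west P P S   [P -> west]
west west west west west P P S => west west west west west west P S   [P -> west]
west west west west west west P S => west west west west west west west S   [P -> west]
west west west west west west west S => west west west west west west west old   [S -> old]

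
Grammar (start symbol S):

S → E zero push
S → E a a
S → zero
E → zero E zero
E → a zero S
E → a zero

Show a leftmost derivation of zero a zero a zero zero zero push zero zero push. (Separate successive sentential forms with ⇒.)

S ⇒ E zero push ⇒ zero E zero zero push ⇒ zero a zero S zero zero push ⇒ zero a zero E zero push zero zero push ⇒ zero a zero a zero S zero push zero zero push ⇒ zero a zero a zero zero zero push zero zero push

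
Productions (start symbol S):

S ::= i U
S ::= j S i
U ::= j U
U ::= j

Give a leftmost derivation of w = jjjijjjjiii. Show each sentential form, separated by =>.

S => jSi   [S ::= j S i]
jSi => jjSii   [S ::= j S i]
jjSii => jjjSiii   [S ::= j S i]
jjjSiii => jjjiUiii   [S ::= i U]
jjjiUiii => jjjijUiii   [U ::= j U]
jjjijUiii => jjjijjUiii   [U ::= j U]
jjjijjUiii => jjjijjjUiii   [U ::= j U]
jjjijjjUiii => jjjijjjjiii   [U ::= j]

S=>jSi=>jjSii=>jjjSiii=>jjjiUiii=>jjjijUiii=>jjjijjUiii=>jjjijjjUiii=>jjjijjjjiii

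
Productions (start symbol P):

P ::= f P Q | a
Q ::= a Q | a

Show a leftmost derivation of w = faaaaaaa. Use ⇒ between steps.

P ⇒ fPQ   [P ::= f P Q]
fPQ ⇒ faQ   [P ::= a]
faQ ⇒ faaQ   [Q ::= a Q]
faaQ ⇒ faaaQ   [Q ::= a Q]
faaaQ ⇒ faaaaQ   [Q ::= a Q]
faaaaQ ⇒ faaaaaQ   [Q ::= a Q]
faaaaaQ ⇒ faaaaaaQ   [Q ::= a Q]
faaaaaaQ ⇒ faaaaaaa   [Q ::= a]

P ⇒ fPQ ⇒ faQ ⇒ faaQ ⇒ faaaQ ⇒ faaaaQ ⇒ faaaaaQ ⇒ faaaaaaQ ⇒ faaaaaaa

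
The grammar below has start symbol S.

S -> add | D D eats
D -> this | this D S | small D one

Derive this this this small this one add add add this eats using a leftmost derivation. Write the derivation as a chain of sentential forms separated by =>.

S => D D eats => this D S D eats => this this D S S D eats => this this this D S S S D eats => this this this small D one S S S D eats => this this this small this one S S S D eats => this this this small this one add S S D eats => this this this small this one add add S D eats => this this this small this one add add add D eats => this this this small this one add add add this eats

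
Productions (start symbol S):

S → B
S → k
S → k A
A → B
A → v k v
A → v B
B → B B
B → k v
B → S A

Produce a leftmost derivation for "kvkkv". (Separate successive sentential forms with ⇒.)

S ⇒ kA ⇒ kvB ⇒ kvSA ⇒ kvkA ⇒ kvkB ⇒ kvkkv

S ⇒ kA   [S → k A]
kA ⇒ kvB   [A → v B]
kvB ⇒ kvSA   [B → S A]
kvSA ⇒ kvkA   [S → k]
kvkA ⇒ kvkB   [A → B]
kvkB ⇒ kvkkv   [B → k v]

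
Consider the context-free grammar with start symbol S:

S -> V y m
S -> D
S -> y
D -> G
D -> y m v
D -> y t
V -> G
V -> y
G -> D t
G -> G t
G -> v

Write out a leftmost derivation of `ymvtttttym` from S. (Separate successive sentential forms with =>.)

S=>Vym=>Gym=>Gtym=>Gttym=>Gtttym=>Gttttym=>Dtttttym=>ymvtttttym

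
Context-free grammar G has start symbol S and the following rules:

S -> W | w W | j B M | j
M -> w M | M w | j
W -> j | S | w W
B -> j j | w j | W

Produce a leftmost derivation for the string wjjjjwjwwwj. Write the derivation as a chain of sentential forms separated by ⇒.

S ⇒ W ⇒ wW ⇒ wS ⇒ wjBM ⇒ wjWM ⇒ wjSM ⇒ wjjBMM ⇒ wjjjjMM ⇒ wjjjjMwM ⇒ wjjjjMwwM ⇒ wjjjjMwwwM ⇒ wjjjjwMwwwM ⇒ wjjjjwjwwwM ⇒ wjjjjwjwwwj

S ⇒ W   [S -> W]
W ⇒ wW   [W -> w W]
wW ⇒ wS   [W -> S]
wS ⇒ wjBM   [S -> j B M]
wjBM ⇒ wjWM   [B -> W]
wjWM ⇒ wjSM   [W -> S]
wjSM ⇒ wjjBMM   [S -> j B M]
wjjBMM ⇒ wjjjjMM   [B -> j j]
wjjjjMM ⇒ wjjjjMwM   [M -> M w]
wjjjjMwM ⇒ wjjjjMwwM   [M -> M w]
wjjjjMwwM ⇒ wjjjjMwwwM   [M -> M w]
wjjjjMwwwM ⇒ wjjjjwMwwwM   [M -> w M]
wjjjjwMwwwM ⇒ wjjjjwjwwwM   [M -> j]
wjjjjwjwwwM ⇒ wjjjjwjwwwj   [M -> j]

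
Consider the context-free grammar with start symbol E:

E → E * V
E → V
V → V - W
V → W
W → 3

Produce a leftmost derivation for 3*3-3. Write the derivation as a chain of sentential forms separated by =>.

E => E*V => V*V => W*V => 3*V => 3*V-W => 3*W-W => 3*3-W => 3*3-3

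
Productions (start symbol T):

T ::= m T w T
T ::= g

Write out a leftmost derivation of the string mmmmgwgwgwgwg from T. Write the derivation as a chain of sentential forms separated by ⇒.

T ⇒ mTwT ⇒ mmTwTwT ⇒ mmmTwTwTwT ⇒ mmmmTwTwTwTwT ⇒ mmmmgwTwTwTwT ⇒ mmmmgwgwTwTwT ⇒ mmmmgwgwgwTwT ⇒ mmmmgwgwgwgwT ⇒ mmmmgwgwgwgwg

T ⇒ mTwT   [T ::= m T w T]
mTwT ⇒ mmTwTwT   [T ::= m T w T]
mmTwTwT ⇒ mmmTwTwTwT   [T ::= m T w T]
mmmTwTwTwT ⇒ mmmmTwTwTwTwT   [T ::= m T w T]
mmmmTwTwTwTwT ⇒ mmmmgwTwTwTwT   [T ::= g]
mmmmgwTwTwTwT ⇒ mmmmgwgwTwTwT   [T ::= g]
mmmmgwgwTwTwT ⇒ mmmmgwgwgwTwT   [T ::= g]
mmmmgwgwgwTwT ⇒ mmmmgwgwgwgwT   [T ::= g]
mmmmgwgwgwgwT ⇒ mmmmgwgwgwgwg   [T ::= g]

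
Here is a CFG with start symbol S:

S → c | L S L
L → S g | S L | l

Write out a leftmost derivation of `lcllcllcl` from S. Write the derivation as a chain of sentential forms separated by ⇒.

S ⇒ LSL ⇒ SLSL ⇒ LSLLSL ⇒ SLSLLSL ⇒ LSLLSLLSL ⇒ lSLLSLLSL ⇒ lcLLSLLSL ⇒ lclLSLLSL ⇒ lcllSLLSL ⇒ lcllcLLSL ⇒ lcllclLSL ⇒ lcllcllSL ⇒ lcllcllcL ⇒ lcllcllcl

S ⇒ LSL   [S → L S L]
LSL ⇒ SLSL   [L → S L]
SLSL ⇒ LSLLSL   [S → L S L]
LSLLSL ⇒ SLSLLSL   [L → S L]
SLSLLSL ⇒ LSLLSLLSL   [S → L S L]
LSLLSLLSL ⇒ lSLLSLLSL   [L → l]
lSLLSLLSL ⇒ lcLLSLLSL   [S → c]
lcLLSLLSL ⇒ lclLSLLSL   [L → l]
lclLSLLSL ⇒ lcllSLLSL   [L → l]
lcllSLLSL ⇒ lcllcLLSL   [S → c]
lcllcLLSL ⇒ lcllclLSL   [L → l]
lcllclLSL ⇒ lcllcllSL   [L → l]
lcllcllSL ⇒ lcllcllcL   [S → c]
lcllcllcL ⇒ lcllcllcl   [L → l]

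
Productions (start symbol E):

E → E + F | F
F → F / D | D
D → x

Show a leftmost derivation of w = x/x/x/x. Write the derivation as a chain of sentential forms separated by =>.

E => F => F/D => F/D/D => F/D/D/D => D/D/D/D => x/D/D/D => x/x/D/D => x/x/x/D => x/x/x/x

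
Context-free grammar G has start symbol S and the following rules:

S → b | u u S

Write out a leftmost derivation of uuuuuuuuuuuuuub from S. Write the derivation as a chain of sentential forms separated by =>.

S => uuS => uuuuS => uuuuuuS => uuuuuuuuS => uuuuuuuuuuS => uuuuuuuuuuuuS => uuuuuuuuuuuuuuS => uuuuuuuuuuuuuub

S => uuS   [S → u u S]
uuS => uuuuS   [S → u u S]
uuuuS => uuuuuuS   [S → u u S]
uuuuuuS => uuuuuuuuS   [S → u u S]
uuuuuuuuS => uuuuuuuuuuS   [S → u u S]
uuuuuuuuuuS => uuuuuuuuuuuuS   [S → u u S]
uuuuuuuuuuuuS => uuuuuuuuuuuuuuS   [S → u u S]
uuuuuuuuuuuuuuS => uuuuuuuuuuuuuub   [S → b]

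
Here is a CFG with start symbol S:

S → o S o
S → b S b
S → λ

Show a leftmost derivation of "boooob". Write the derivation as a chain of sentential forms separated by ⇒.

S ⇒ bSb ⇒ boSob ⇒ booSoob ⇒ boooob

S ⇒ bSb   [S → b S b]
bSb ⇒ boSob   [S → o S o]
boSob ⇒ booSoob   [S → o S o]
booSoob ⇒ boooob   [S → λ]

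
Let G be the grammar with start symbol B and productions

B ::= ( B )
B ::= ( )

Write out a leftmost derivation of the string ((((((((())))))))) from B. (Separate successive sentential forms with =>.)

B=>(B)=>((B))=>(((B)))=>((((B))))=>(((((B)))))=>((((((B))))))=>(((((((B)))))))=>((((((((B))))))))=>((((((((()))))))))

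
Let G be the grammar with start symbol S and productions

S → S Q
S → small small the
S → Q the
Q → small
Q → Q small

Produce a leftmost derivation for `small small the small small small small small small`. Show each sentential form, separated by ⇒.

S ⇒ S Q ⇒ S Q Q ⇒ small small the Q Q ⇒ small small the Q small Q ⇒ small small the Q small small Q ⇒ small small the Q small small small Q ⇒ small small the small small small small Q ⇒ small small the small small small small Q small ⇒ small small the small small small small small small

S ⇒ S Q   [S → S Q]
S Q ⇒ S Q Q   [S → S Q]
S Q Q ⇒ small small the Q Q   [S → small small the]
small small the Q Q ⇒ small small the Q small Q   [Q → Q small]
small small the Q small Q ⇒ small small the Q small small Q   [Q → Q small]
small small the Q small small Q ⇒ small small the Q small small small Q   [Q → Q small]
small small the Q small small small Q ⇒ small small the small small small small Q   [Q → small]
small small the small small small small Q ⇒ small small the small small small small Q small   [Q → Q small]
small small the small small small small Q small ⇒ small small the small small small small small small   [Q → small]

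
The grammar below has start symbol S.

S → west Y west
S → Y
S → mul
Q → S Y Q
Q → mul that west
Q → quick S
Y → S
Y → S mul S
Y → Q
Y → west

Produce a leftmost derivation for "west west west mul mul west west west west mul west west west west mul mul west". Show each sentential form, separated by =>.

S => west Y west   [S → west Y west]
west Y west => west S mul S west   [Y → S mul S]
west S mul S west => west west Y west mul S west   [S → west Y west]
west west Y west mul S west => west west S mul S west mul S west   [Y → S mul S]
west west S mul S west mul S west => west west west Y west mul S west mul S west   [S → west Y west]
west west west Y west mul S west mul S west => west west west S mul S west mul S west mul S west   [Y → S mul S]
west west west S mul S west mul S west mul S west => west west west mul mul S west mul S west mul S west   [S → mul]
west west west mul mul S west mul S west mul S west => west west west mul mul west Y west west mul S west mul S west   [S → west Y west]
west west west mul mul west Y west west mul S west mul S west => west west west mul mul west west west west mul S west mul S west   [Y → west]
west west west mul mul west west west west mul S west mul S west => west west west mul mul west west west west mul west Y west west mul S west   [S → west Y west]
west west west mul mul west west west west mul west Y west west mul S west => west west west mul mul west west west west mul west west west west mul S west   [Y → west]
west west west mul mul west west west west mul west west west west mul S west => west west west mul mul west west west west mul west west west west mul mul west   [S → mul]

S => west Y west => west S mul S west => west west Y west mul S west => west west S mul S west mul S west => west west west Y west mul S west mul S west => west west west S mul S west mul S west mul S west => west west west mul mul S west mul S west mul S west => west west west mul mul west Y west west mul S west mul S west => west west west mul mul west west west west mul S west mul S west => west west west mul mul west west west west mul west Y west west mul S west => west west west mul mul west west west west mul west west west west mul S west => west west west mul mul west west west west mul west west west west mul mul west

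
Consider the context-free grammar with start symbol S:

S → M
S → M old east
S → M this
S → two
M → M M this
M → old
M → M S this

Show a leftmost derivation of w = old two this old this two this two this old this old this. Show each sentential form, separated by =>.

S => M   [S → M]
M => M M this   [M → M M this]
M M this => M M this M this   [M → M M this]
M M this M this => M S this M this M this   [M → M S this]
M S this M this M this => M S this S this M this M this   [M → M S this]
M S this S this M this M this => M M this S this S this M this M this   [M → M M this]
M M this S this S this M this M this => M S this M this S this S this M this M this   [M → M S this]
M S this M this S this S this M this M this => old S this M this S this S this M this M this   [M → old]
old S this M this S this S this M this M this => old two this M this S this S this M this M this   [S → two]
old two this M this S this S this M this M this => old two this old this S this S this M this M this   [M → old]
old two this old this S this S this M this M this => old two this old this two this S this M this M this   [S → two]
old two this old this two this S this M this M this => old two this old this two this two this M this M this   [S → two]
old two this old this two this two this M this M this => old two this old this two this two this old this M this   [M → old]
old two this old this two this two this old this M this => old two this old this two this two this old this old this   [M → old]

S => M => M M this => M M this M this => M S this M this M this => M S this S this M this M this => M M this S this S this M this M this => M S this M this S this S this M this M this => old S this M this S this S this M this M this => old two this M this S this S this M this M this => old two this old this S this S this M this M this => old two this old this two this S this M this M this => old two this old this two this two this M this M this => old two this old this two this two this old this M this => old two this old this two this two this old this old this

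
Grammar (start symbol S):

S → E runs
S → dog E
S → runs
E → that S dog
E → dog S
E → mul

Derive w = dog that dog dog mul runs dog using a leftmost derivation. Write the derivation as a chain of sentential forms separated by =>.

S => dog E => dog that S dog => dog that E runs dog => dog that dog S runs dog => dog that dog dog E runs dog => dog that dog dog mul runs dog

S => dog E   [S → dog E]
dog E => dog that S dog   [E → that S dog]
dog that S dog => dog that E runs dog   [S → E runs]
dog that E runs dog => dog that dog S runs dog   [E → dog S]
dog that dog S runs dog => dog that dog dog E runs dog   [S → dog E]
dog that dog dog E runs dog => dog that dog dog mul runs dog   [E → mul]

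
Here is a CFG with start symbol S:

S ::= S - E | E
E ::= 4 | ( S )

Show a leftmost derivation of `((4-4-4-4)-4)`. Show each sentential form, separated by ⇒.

S ⇒ E ⇒ (S) ⇒ (S-E) ⇒ (E-E) ⇒ ((S)-E) ⇒ ((S-E)-E) ⇒ ((S-E-E)-E) ⇒ ((S-E-E-E)-E) ⇒ ((E-E-E-E)-E) ⇒ ((4-E-E-E)-E) ⇒ ((4-4-E-E)-E) ⇒ ((4-4-4-E)-E) ⇒ ((4-4-4-4)-E) ⇒ ((4-4-4-4)-4)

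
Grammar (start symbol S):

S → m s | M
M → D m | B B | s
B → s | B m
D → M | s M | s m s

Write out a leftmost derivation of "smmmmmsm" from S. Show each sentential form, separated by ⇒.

S ⇒ M   [S → M]
M ⇒ BB   [M → B B]
BB ⇒ BmB   [B → B m]
BmB ⇒ BmmB   [B → B m]
BmmB ⇒ BmmmB   [B → B m]
BmmmB ⇒ BmmmmB   [B → B m]
BmmmmB ⇒ BmmmmmB   [B → B m]
BmmmmmB ⇒ smmmmmB   [B → s]
smmmmmB ⇒ smmmmmBm   [B → B m]
smmmmmBm ⇒ smmmmmsm   [B → s]

S ⇒ M ⇒ BB ⇒ BmB ⇒ BmmB ⇒ BmmmB ⇒ BmmmmB ⇒ BmmmmmB ⇒ smmmmmB ⇒ smmmmmBm ⇒ smmmmmsm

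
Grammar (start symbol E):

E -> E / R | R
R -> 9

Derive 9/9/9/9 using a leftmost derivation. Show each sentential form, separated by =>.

E=>E/R=>E/R/R=>E/R/R/R=>R/R/R/R=>9/R/R/R=>9/9/R/R=>9/9/9/R=>9/9/9/9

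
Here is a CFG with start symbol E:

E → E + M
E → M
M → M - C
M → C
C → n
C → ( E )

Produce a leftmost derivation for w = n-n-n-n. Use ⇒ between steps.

E ⇒ M   [E → M]
M ⇒ M-C   [M → M - C]
M-C ⇒ M-C-C   [M → M - C]
M-C-C ⇒ M-C-C-C   [M → M - C]
M-C-C-C ⇒ C-C-C-C   [M → C]
C-C-C-C ⇒ n-C-C-C   [C → n]
n-C-C-C ⇒ n-n-C-C   [C → n]
n-n-C-C ⇒ n-n-n-C   [C → n]
n-n-n-C ⇒ n-n-n-n   [C → n]

E ⇒ M ⇒ M-C ⇒ M-C-C ⇒ M-C-C-C ⇒ C-C-C-C ⇒ n-C-C-C ⇒ n-n-C-C ⇒ n-n-n-C ⇒ n-n-n-n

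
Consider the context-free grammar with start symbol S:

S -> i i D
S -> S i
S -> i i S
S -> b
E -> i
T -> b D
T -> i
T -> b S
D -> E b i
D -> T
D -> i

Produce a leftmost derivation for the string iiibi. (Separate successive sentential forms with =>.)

S=>iiD=>iiEbi=>iiibi

S => iiD   [S -> i i D]
iiD => iiEbi   [D -> E b i]
iiEbi => iiibi   [E -> i]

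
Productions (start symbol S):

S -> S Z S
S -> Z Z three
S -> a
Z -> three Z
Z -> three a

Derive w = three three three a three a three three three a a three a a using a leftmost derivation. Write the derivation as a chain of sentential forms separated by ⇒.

S ⇒ S Z S ⇒ S Z S Z S ⇒ Z Z three Z S Z S ⇒ three Z Z three Z S Z S ⇒ three three Z Z three Z S Z S ⇒ three three three a Z three Z S Z S ⇒ three three three a three a three Z S Z S ⇒ three three three a three a three three Z S Z S ⇒ three three three a three a three three three a S Z S ⇒ three three three a three a three three three a a Z S ⇒ three three three a three a three three three a a three a S ⇒ three three three a three a three three three a a three a a

S ⇒ S Z S   [S -> S Z S]
S Z S ⇒ S Z S Z S   [S -> S Z S]
S Z S Z S ⇒ Z Z three Z S Z S   [S -> Z Z three]
Z Z three Z S Z S ⇒ three Z Z three Z S Z S   [Z -> three Z]
three Z Z three Z S Z S ⇒ three three Z Z three Z S Z S   [Z -> three Z]
three three Z Z three Z S Z S ⇒ three three three a Z three Z S Z S   [Z -> three a]
three three three a Z three Z S Z S ⇒ three three three a three a three Z S Z S   [Z -> three a]
three three three a three a three Z S Z S ⇒ three three three a three a three three Z S Z S   [Z -> three Z]
three three three a three a three three Z S Z S ⇒ three three three a three a three three three a S Z S   [Z -> three a]
three three three a three a three three three a S Z S ⇒ three three three a three a three three three a a Z S   [S -> a]
three three three a three a three three three a a Z S ⇒ three three three a three a three three three a a three a S   [Z -> three a]
three three three a three a three three three a a three a S ⇒ three three three a three a three three three a a three a a   [S -> a]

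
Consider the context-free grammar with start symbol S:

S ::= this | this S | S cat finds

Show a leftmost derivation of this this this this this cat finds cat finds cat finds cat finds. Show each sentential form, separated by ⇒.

S ⇒ S cat finds ⇒ S cat finds cat finds ⇒ this S cat finds cat finds ⇒ this this S cat finds cat finds ⇒ this this this S cat finds cat finds ⇒ this this this this S cat finds cat finds ⇒ this this this this S cat finds cat finds cat finds ⇒ this this this this S cat finds cat finds cat finds cat finds ⇒ this this this this this cat finds cat finds cat finds cat finds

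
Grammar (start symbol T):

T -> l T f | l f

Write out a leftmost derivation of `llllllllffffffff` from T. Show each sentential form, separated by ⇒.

T ⇒ lTf   [T -> l T f]
lTf ⇒ llTff   [T -> l T f]
llTff ⇒ lllTfff   [T -> l T f]
lllTfff ⇒ llllTffff   [T -> l T f]
llllTffff ⇒ lllllTfffff   [T -> l T f]
lllllTfffff ⇒ llllllTffffff   [T -> l T f]
llllllTffffff ⇒ lllllllTfffffff   [T -> l T f]
lllllllTfffffff ⇒ llllllllffffffff   [T -> l f]

T ⇒ lTf ⇒ llTff ⇒ lllTfff ⇒ llllTffff ⇒ lllllTfffff ⇒ llllllTffffff ⇒ lllllllTfffffff ⇒ llllllllffffffff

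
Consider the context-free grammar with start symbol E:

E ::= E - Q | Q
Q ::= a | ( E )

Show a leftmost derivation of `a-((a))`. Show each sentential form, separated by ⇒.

E⇒E-Q⇒Q-Q⇒a-Q⇒a-(E)⇒a-(Q)⇒a-((E))⇒a-((Q))⇒a-((a))

E ⇒ E-Q   [E ::= E - Q]
E-Q ⇒ Q-Q   [E ::= Q]
Q-Q ⇒ a-Q   [Q ::= a]
a-Q ⇒ a-(E)   [Q ::= ( E )]
a-(E) ⇒ a-(Q)   [E ::= Q]
a-(Q) ⇒ a-((E))   [Q ::= ( E )]
a-((E)) ⇒ a-((Q))   [E ::= Q]
a-((Q)) ⇒ a-((a))   [Q ::= a]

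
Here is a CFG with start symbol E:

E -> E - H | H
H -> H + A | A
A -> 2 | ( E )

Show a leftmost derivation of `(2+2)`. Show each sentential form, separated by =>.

E => H => A => (E) => (H) => (H+A) => (A+A) => (2+A) => (2+2)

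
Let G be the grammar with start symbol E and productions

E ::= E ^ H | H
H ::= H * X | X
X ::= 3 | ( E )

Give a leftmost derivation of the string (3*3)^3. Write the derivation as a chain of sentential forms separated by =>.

E => E^H   [E ::= E ^ H]
E^H => H^H   [E ::= H]
H^H => X^H   [H ::= X]
X^H => (E)^H   [X ::= ( E )]
(E)^H => (H)^H   [E ::= H]
(H)^H => (H*X)^H   [H ::= H * X]
(H*X)^H => (X*X)^H   [H ::= X]
(X*X)^H => (3*X)^H   [X ::= 3]
(3*X)^H => (3*3)^H   [X ::= 3]
(3*3)^H => (3*3)^X   [H ::= X]
(3*3)^X => (3*3)^3   [X ::= 3]

E => E^H => H^H => X^H => (E)^H => (H)^H => (H*X)^H => (X*X)^H => (3*X)^H => (3*3)^H => (3*3)^X => (3*3)^3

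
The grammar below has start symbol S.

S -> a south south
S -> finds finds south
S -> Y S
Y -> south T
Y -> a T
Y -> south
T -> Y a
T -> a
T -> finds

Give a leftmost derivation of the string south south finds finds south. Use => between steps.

S => Y S => south S => south Y S => south south S => south south finds finds south

S => Y S   [S -> Y S]
Y S => south S   [Y -> south]
south S => south Y S   [S -> Y S]
south Y S => south south S   [Y -> south]
south south S => south south finds finds south   [S -> finds finds south]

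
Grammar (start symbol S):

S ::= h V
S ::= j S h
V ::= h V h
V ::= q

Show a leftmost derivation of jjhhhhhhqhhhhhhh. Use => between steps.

S => jSh => jjShh => jjhVhh => jjhhVhhh => jjhhhVhhhh => jjhhhhVhhhhh => jjhhhhhVhhhhhh => jjhhhhhhVhhhhhhh => jjhhhhhhqhhhhhhh

S => jSh   [S ::= j S h]
jSh => jjShh   [S ::= j S h]
jjShh => jjhVhh   [S ::= h V]
jjhVhh => jjhhVhhh   [V ::= h V h]
jjhhVhhh => jjhhhVhhhh   [V ::= h V h]
jjhhhVhhhh => jjhhhhVhhhhh   [V ::= h V h]
jjhhhhVhhhhh => jjhhhhhVhhhhhh   [V ::= h V h]
jjhhhhhVhhhhhh => jjhhhhhhVhhhhhhh   [V ::= h V h]
jjhhhhhhVhhhhhhh => jjhhhhhhqhhhhhhh   [V ::= q]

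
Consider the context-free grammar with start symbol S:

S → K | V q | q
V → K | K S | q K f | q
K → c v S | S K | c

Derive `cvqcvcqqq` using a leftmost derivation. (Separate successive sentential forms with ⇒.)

S⇒Vq⇒KSq⇒cvSSq⇒cvqSq⇒cvqKq⇒cvqcvSq⇒cvqcvVqq⇒cvqcvKSqq⇒cvqcvcSqq⇒cvqcvcqqq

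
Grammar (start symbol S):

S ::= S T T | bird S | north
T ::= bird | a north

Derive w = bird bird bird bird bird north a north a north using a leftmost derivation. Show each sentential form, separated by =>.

S => bird S   [S ::= bird S]
bird S => bird bird S   [S ::= bird S]
bird bird S => bird bird bird S   [S ::= bird S]
bird bird bird S => bird bird bird S T T   [S ::= S T T]
bird bird bird S T T => bird bird bird bird S T T   [S ::= bird S]
bird bird bird bird S T T => bird bird bird bird bird S T T   [S ::= bird S]
bird bird bird bird bird S T T => bird bird bird bird bird north T T   [S ::= north]
bird bird bird bird bird north T T => bird bird bird bird bird north a north T   [T ::= a north]
bird bird bird bird bird north a north T => bird bird bird bird bird north a north a north   [T ::= a north]

S => bird S => bird bird S => bird bird bird S => bird bird bird S T T => bird bird bird bird S T T => bird bird bird bird bird S T T => bird bird bird bird bird north T T => bird bird bird bird bird north a north T => bird bird bird bird bird north a north a north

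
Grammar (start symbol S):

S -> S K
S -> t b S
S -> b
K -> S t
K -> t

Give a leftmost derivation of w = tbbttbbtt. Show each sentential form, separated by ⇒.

S ⇒ tbS   [S -> t b S]
tbS ⇒ tbSK   [S -> S K]
tbSK ⇒ tbSKK   [S -> S K]
tbSKK ⇒ tbbKK   [S -> b]
tbbKK ⇒ tbbtK   [K -> t]
tbbtK ⇒ tbbtSt   [K -> S t]
tbbtSt ⇒ tbbtSKt   [S -> S K]
tbbtSKt ⇒ tbbttbSKt   [S -> t b S]
tbbttbSKt ⇒ tbbttbbKt   [S -> b]
tbbttbbKt ⇒ tbbttbbtt   [K -> t]

S⇒tbS⇒tbSK⇒tbSKK⇒tbbKK⇒tbbtK⇒tbbtSt⇒tbbtSKt⇒tbbttbSKt⇒tbbttbbKt⇒tbbttbbtt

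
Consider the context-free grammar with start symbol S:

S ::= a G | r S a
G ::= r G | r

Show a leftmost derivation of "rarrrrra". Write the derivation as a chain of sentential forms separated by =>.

S => rSa => raGa => rarGa => rarrGa => rarrrGa => rarrrrGa => rarrrrra

S => rSa   [S ::= r S a]
rSa => raGa   [S ::= a G]
raGa => rarGa   [G ::= r G]
rarGa => rarrGa   [G ::= r G]
rarrGa => rarrrGa   [G ::= r G]
rarrrGa => rarrrrGa   [G ::= r G]
rarrrrGa => rarrrrra   [G ::= r]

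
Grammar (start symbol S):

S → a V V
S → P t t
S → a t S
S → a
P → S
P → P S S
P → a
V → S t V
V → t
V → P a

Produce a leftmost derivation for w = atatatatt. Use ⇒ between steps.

S ⇒ Ptt   [S → P t t]
Ptt ⇒ Stt   [P → S]
Stt ⇒ atStt   [S → a t S]
atStt ⇒ atatStt   [S → a t S]
atatStt ⇒ atatatStt   [S → a t S]
atatatStt ⇒ atatatatt   [S → a]

S⇒Ptt⇒Stt⇒atStt⇒atatStt⇒atatatStt⇒atatatatt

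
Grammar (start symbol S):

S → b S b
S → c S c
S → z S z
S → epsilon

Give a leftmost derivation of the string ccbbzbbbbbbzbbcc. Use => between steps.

S=>cSc=>ccScc=>ccbSbcc=>ccbbSbbcc=>ccbbzSzbbcc=>ccbbzbSbzbbcc=>ccbbzbbSbbzbbcc=>ccbbzbbbSbbbzbbcc=>ccbbzbbbbbbzbbcc

S => cSc   [S → c S c]
cSc => ccScc   [S → c S c]
ccScc => ccbSbcc   [S → b S b]
ccbSbcc => ccbbSbbcc   [S → b S b]
ccbbSbbcc => ccbbzSzbbcc   [S → z S z]
ccbbzSzbbcc => ccbbzbSbzbbcc   [S → b S b]
ccbbzbSbzbbcc => ccbbzbbSbbzbbcc   [S → b S b]
ccbbzbbSbbzbbcc => ccbbzbbbSbbbzbbcc   [S → b S b]
ccbbzbbbSbbbzbbcc => ccbbzbbbbbbzbbcc   [S → epsilon]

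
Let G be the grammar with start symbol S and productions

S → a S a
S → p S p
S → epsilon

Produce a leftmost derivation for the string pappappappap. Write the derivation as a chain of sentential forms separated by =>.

S=>pSp=>paSap=>papSpap=>pappSppap=>pappaSappap=>pappapSpappap=>pappappappap

S => pSp   [S → p S p]
pSp => paSap   [S → a S a]
paSap => papSpap   [S → p S p]
papSpap => pappSppap   [S → p S p]
pappSppap => pappaSappap   [S → a S a]
pappaSappap => pappapSpappap   [S → p S p]
pappapSpappap => pappappappap   [S → epsilon]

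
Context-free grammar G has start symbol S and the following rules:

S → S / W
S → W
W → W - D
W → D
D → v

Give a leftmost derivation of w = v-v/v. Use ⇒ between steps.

S⇒S/W⇒W/W⇒W-D/W⇒D-D/W⇒v-D/W⇒v-v/W⇒v-v/D⇒v-v/v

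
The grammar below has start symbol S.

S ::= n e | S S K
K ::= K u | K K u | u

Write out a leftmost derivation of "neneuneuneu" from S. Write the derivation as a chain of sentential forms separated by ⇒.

S ⇒ SSK   [S ::= S S K]
SSK ⇒ SSKSK   [S ::= S S K]
SSKSK ⇒ SSKSKSK   [S ::= S S K]
SSKSKSK ⇒ neSKSKSK   [S ::= n e]
neSKSKSK ⇒ neneKSKSK   [S ::= n e]
neneKSKSK ⇒ neneuSKSK   [K ::= u]
neneuSKSK ⇒ neneuneKSK   [S ::= n e]
neneuneKSK ⇒ neneuneuSK   [K ::= u]
neneuneuSK ⇒ neneuneuneK   [S ::= n e]
neneuneuneK ⇒ neneuneuneu   [K ::= u]

S ⇒ SSK ⇒ SSKSK ⇒ SSKSKSK ⇒ neSKSKSK ⇒ neneKSKSK ⇒ neneuSKSK ⇒ neneuneKSK ⇒ neneuneuSK ⇒ neneuneuneK ⇒ neneuneuneu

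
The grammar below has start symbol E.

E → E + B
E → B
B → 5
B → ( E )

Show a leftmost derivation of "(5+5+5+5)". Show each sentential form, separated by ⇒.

E⇒B⇒(E)⇒(E+B)⇒(E+B+B)⇒(E+B+B+B)⇒(B+B+B+B)⇒(5+B+B+B)⇒(5+5+B+B)⇒(5+5+5+B)⇒(5+5+5+5)

E ⇒ B   [E → B]
B ⇒ (E)   [B → ( E )]
(E) ⇒ (E+B)   [E → E + B]
(E+B) ⇒ (E+B+B)   [E → E + B]
(E+B+B) ⇒ (E+B+B+B)   [E → E + B]
(E+B+B+B) ⇒ (B+B+B+B)   [E → B]
(B+B+B+B) ⇒ (5+B+B+B)   [B → 5]
(5+B+B+B) ⇒ (5+5+B+B)   [B → 5]
(5+5+B+B) ⇒ (5+5+5+B)   [B → 5]
(5+5+5+B) ⇒ (5+5+5+5)   [B → 5]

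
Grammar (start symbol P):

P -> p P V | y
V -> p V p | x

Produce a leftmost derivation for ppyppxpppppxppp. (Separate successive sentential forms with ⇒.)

P ⇒ pPV ⇒ ppPVV ⇒ ppyVV ⇒ ppypVpV ⇒ ppyppVppV ⇒ ppyppxppV ⇒ ppyppxpppVp ⇒ ppyppxppppVpp ⇒ ppyppxpppppVppp ⇒ ppyppxpppppxppp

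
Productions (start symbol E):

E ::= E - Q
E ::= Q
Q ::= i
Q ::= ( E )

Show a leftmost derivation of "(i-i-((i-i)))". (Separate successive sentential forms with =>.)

E => Q => (E) => (E-Q) => (E-Q-Q) => (Q-Q-Q) => (i-Q-Q) => (i-i-Q) => (i-i-(E)) => (i-i-(Q)) => (i-i-((E))) => (i-i-((E-Q))) => (i-i-((Q-Q))) => (i-i-((i-Q))) => (i-i-((i-i)))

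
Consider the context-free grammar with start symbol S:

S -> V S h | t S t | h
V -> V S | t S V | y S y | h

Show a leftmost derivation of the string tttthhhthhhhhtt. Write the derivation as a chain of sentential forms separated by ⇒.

S ⇒ tSt ⇒ ttStt ⇒ ttVShtt ⇒ ttVSShtt ⇒ ttVSSShtt ⇒ tttSVSSShtt ⇒ ttttStVSSShtt ⇒ ttttVShtVSSShtt ⇒ tttthShtVSSShtt ⇒ tttthhhtVSSShtt ⇒ tttthhhthSSShtt ⇒ tttthhhthhSShtt ⇒ tttthhhthhhShtt ⇒ tttthhhthhhhhtt

S ⇒ tSt   [S -> t S t]
tSt ⇒ ttStt   [S -> t S t]
ttStt ⇒ ttVShtt   [S -> V S h]
ttVShtt ⇒ ttVSShtt   [V -> V S]
ttVSShtt ⇒ ttVSSShtt   [V -> V S]
ttVSSShtt ⇒ tttSVSSShtt   [V -> t S V]
tttSVSSShtt ⇒ ttttStVSSShtt   [S -> t S t]
ttttStVSSShtt ⇒ ttttVShtVSSShtt   [S -> V S h]
ttttVShtVSSShtt ⇒ tttthShtVSSShtt   [V -> h]
tttthShtVSSShtt ⇒ tttthhhtVSSShtt   [S -> h]
tttthhhtVSSShtt ⇒ tttthhhthSSShtt   [V -> h]
tttthhhthSSShtt ⇒ tttthhhthhSShtt   [S -> h]
tttthhhthhSShtt ⇒ tttthhhthhhShtt   [S -> h]
tttthhhthhhShtt ⇒ tttthhhthhhhhtt   [S -> h]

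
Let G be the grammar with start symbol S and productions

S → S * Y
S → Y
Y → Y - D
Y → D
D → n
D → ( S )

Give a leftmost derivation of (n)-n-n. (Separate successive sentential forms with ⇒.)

S ⇒ Y   [S → Y]
Y ⇒ Y-D   [Y → Y - D]
Y-D ⇒ Y-D-D   [Y → Y - D]
Y-D-D ⇒ D-D-D   [Y → D]
D-D-D ⇒ (S)-D-D   [D → ( S )]
(S)-D-D ⇒ (Y)-D-D   [S → Y]
(Y)-D-D ⇒ (D)-D-D   [Y → D]
(D)-D-D ⇒ (n)-D-D   [D → n]
(n)-D-D ⇒ (n)-n-D   [D → n]
(n)-n-D ⇒ (n)-n-n   [D → n]

S ⇒ Y ⇒ Y-D ⇒ Y-D-D ⇒ D-D-D ⇒ (S)-D-D ⇒ (Y)-D-D ⇒ (D)-D-D ⇒ (n)-D-D ⇒ (n)-n-D ⇒ (n)-n-n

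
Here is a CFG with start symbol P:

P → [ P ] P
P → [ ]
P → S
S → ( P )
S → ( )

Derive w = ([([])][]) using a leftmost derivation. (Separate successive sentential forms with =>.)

P=>S=>(P)=>([P]P)=>([S]P)=>([(P)]P)=>([([])]P)=>([([])][])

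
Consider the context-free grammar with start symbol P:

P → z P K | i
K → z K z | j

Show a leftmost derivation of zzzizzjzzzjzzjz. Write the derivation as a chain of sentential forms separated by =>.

P=>zPK=>zzPKK=>zzzPKKK=>zzziKKK=>zzzizKzKK=>zzzizzKzzKK=>zzzizzjzzKK=>zzzizzjzzzKzK=>zzzizzjzzzjzK=>zzzizzjzzzjzzKz=>zzzizzjzzzjzzjz

P => zPK   [P → z P K]
zPK => zzPKK   [P → z P K]
zzPKK => zzzPKKK   [P → z P K]
zzzPKKK => zzziKKK   [P → i]
zzziKKK => zzzizKzKK   [K → z K z]
zzzizKzKK => zzzizzKzzKK   [K → z K z]
zzzizzKzzKK => zzzizzjzzKK   [K → j]
zzzizzjzzKK => zzzizzjzzzKzK   [K → z K z]
zzzizzjzzzKzK => zzzizzjzzzjzK   [K → j]
zzzizzjzzzjzK => zzzizzjzzzjzzKz   [K → z K z]
zzzizzjzzzjzzKz => zzzizzjzzzjzzjz   [K → j]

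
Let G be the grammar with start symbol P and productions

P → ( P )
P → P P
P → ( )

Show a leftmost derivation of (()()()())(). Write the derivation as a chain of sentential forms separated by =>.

P=>PP=>(P)P=>(PP)P=>(PPP)P=>(PPPP)P=>(()PPP)P=>(()()PP)P=>(()()()P)P=>(()()()())P=>(()()()())()

P => PP   [P → P P]
PP => (P)P   [P → ( P )]
(P)P => (PP)P   [P → P P]
(PP)P => (PPP)P   [P → P P]
(PPP)P => (PPPP)P   [P → P P]
(PPPP)P => (()PPP)P   [P → ( )]
(()PPP)P => (()()PP)P   [P → ( )]
(()()PP)P => (()()()P)P   [P → ( )]
(()()()P)P => (()()()())P   [P → ( )]
(()()()())P => (()()()())()   [P → ( )]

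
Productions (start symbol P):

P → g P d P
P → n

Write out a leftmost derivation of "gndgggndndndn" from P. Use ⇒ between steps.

P ⇒ gPdP ⇒ gndP ⇒ gndgPdP ⇒ gndggPdPdP ⇒ gndgggPdPdPdP ⇒ gndgggndPdPdP ⇒ gndgggndndPdP ⇒ gndgggndndndP ⇒ gndgggndndndn

P ⇒ gPdP   [P → g P d P]
gPdP ⇒ gndP   [P → n]
gndP ⇒ gndgPdP   [P → g P d P]
gndgPdP ⇒ gndggPdPdP   [P → g P d P]
gndggPdPdP ⇒ gndgggPdPdPdP   [P → g P d P]
gndgggPdPdPdP ⇒ gndgggndPdPdP   [P → n]
gndgggndPdPdP ⇒ gndgggndndPdP   [P → n]
gndgggndndPdP ⇒ gndgggndndndP   [P → n]
gndgggndndndP ⇒ gndgggndndndn   [P → n]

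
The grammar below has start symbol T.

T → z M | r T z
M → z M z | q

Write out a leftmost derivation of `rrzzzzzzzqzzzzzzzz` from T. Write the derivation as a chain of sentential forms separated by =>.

T=>rTz=>rrTzz=>rrzMzz=>rrzzMzzz=>rrzzzMzzzz=>rrzzzzMzzzzz=>rrzzzzzMzzzzzz=>rrzzzzzzMzzzzzzz=>rrzzzzzzzMzzzzzzzz=>rrzzzzzzzqzzzzzzzz

T => rTz   [T → r T z]
rTz => rrTzz   [T → r T z]
rrTzz => rrzMzz   [T → z M]
rrzMzz => rrzzMzzz   [M → z M z]
rrzzMzzz => rrzzzMzzzz   [M → z M z]
rrzzzMzzzz => rrzzzzMzzzzz   [M → z M z]
rrzzzzMzzzzz => rrzzzzzMzzzzzz   [M → z M z]
rrzzzzzMzzzzzz => rrzzzzzzMzzzzzzz   [M → z M z]
rrzzzzzzMzzzzzzz => rrzzzzzzzMzzzzzzzz   [M → z M z]
rrzzzzzzzMzzzzzzzz => rrzzzzzzzqzzzzzzzz   [M → q]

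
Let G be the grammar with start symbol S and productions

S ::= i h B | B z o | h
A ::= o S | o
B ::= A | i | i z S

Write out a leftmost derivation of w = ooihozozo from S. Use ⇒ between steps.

S ⇒ Bzo   [S ::= B z o]
Bzo ⇒ Azo   [B ::= A]
Azo ⇒ oSzo   [A ::= o S]
oSzo ⇒ oBzozo   [S ::= B z o]
oBzozo ⇒ oAzozo   [B ::= A]
oAzozo ⇒ ooSzozo   [A ::= o S]
ooSzozo ⇒ ooihBzozo   [S ::= i h B]
ooihBzozo ⇒ ooihAzozo   [B ::= A]
ooihAzozo ⇒ ooihozozo   [A ::= o]

S⇒Bzo⇒Azo⇒oSzo⇒oBzozo⇒oAzozo⇒ooSzozo⇒ooihBzozo⇒ooihAzozo⇒ooihozozo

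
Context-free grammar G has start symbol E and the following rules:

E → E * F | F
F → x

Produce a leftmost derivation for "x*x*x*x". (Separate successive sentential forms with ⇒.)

E ⇒ E*F ⇒ E*F*F ⇒ E*F*F*F ⇒ F*F*F*F ⇒ x*F*F*F ⇒ x*x*F*F ⇒ x*x*x*F ⇒ x*x*x*x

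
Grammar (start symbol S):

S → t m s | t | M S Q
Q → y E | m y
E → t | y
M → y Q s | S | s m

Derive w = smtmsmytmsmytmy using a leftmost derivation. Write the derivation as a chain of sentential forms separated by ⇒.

S ⇒ MSQ ⇒ SSQ ⇒ MSQSQ ⇒ SSQSQ ⇒ MSQSQSQ ⇒ smSQSQSQ ⇒ smtmsQSQSQ ⇒ smtmsmySQSQ ⇒ smtmsmytmsQSQ ⇒ smtmsmytmsmySQ ⇒ smtmsmytmsmytQ ⇒ smtmsmytmsmytmy

S ⇒ MSQ   [S → M S Q]
MSQ ⇒ SSQ   [M → S]
SSQ ⇒ MSQSQ   [S → M S Q]
MSQSQ ⇒ SSQSQ   [M → S]
SSQSQ ⇒ MSQSQSQ   [S → M S Q]
MSQSQSQ ⇒ smSQSQSQ   [M → s m]
smSQSQSQ ⇒ smtmsQSQSQ   [S → t m s]
smtmsQSQSQ ⇒ smtmsmySQSQ   [Q → m y]
smtmsmySQSQ ⇒ smtmsmytmsQSQ   [S → t m s]
smtmsmytmsQSQ ⇒ smtmsmytmsmySQ   [Q → m y]
smtmsmytmsmySQ ⇒ smtmsmytmsmytQ   [S → t]
smtmsmytmsmytQ ⇒ smtmsmytmsmytmy   [Q → m y]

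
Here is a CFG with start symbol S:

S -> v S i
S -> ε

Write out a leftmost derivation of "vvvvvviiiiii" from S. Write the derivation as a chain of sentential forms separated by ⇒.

S ⇒ vSi ⇒ vvSii ⇒ vvvSiii ⇒ vvvvSiiii ⇒ vvvvvSiiiii ⇒ vvvvvvSiiiiii ⇒ vvvvvviiiiii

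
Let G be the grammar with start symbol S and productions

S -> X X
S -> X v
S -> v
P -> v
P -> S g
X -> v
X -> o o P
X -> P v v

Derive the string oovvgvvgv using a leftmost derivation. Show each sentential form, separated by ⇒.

S⇒Xv⇒ooPv⇒ooSgv⇒ooXXgv⇒oovXgv⇒oovPvvgv⇒oovSgvvgv⇒oovvgvvgv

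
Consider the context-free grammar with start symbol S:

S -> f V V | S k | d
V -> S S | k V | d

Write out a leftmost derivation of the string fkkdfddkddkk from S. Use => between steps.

S => Sk => Skk => fVVkk => fkVVkk => fkkVVkk => fkkSSVkk => fkkdSVkk => fkkdfVVVkk => fkkdfSSVVkk => fkkdfdSVVkk => fkkdfdSkVVkk => fkkdfddkVVkk => fkkdfddkdVkk => fkkdfddkddkk

S => Sk   [S -> S k]
Sk => Skk   [S -> S k]
Skk => fVVkk   [S -> f V V]
fVVkk => fkVVkk   [V -> k V]
fkVVkk => fkkVVkk   [V -> k V]
fkkVVkk => fkkSSVkk   [V -> S S]
fkkSSVkk => fkkdSVkk   [S -> d]
fkkdSVkk => fkkdfVVVkk   [S -> f V V]
fkkdfVVVkk => fkkdfSSVVkk   [V -> S S]
fkkdfSSVVkk => fkkdfdSVVkk   [S -> d]
fkkdfdSVVkk => fkkdfdSkVVkk   [S -> S k]
fkkdfdSkVVkk => fkkdfddkVVkk   [S -> d]
fkkdfddkVVkk => fkkdfddkdVkk   [V -> d]
fkkdfddkdVkk => fkkdfddkddkk   [V -> d]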